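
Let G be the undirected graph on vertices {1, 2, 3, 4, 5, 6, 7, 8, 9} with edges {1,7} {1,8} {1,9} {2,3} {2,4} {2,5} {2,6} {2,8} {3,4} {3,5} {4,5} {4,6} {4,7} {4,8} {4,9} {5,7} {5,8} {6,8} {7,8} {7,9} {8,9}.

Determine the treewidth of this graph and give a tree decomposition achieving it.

The largest bag has 4 vertices, giving width 3; this decomposition certifies tw(G) ≤ 3. Conversely, {1, 7, 8, 9} is a clique of size 4, and the vertices of any clique must share a bag in every tree decomposition; so some bag has ≥ 4 vertices and tw(G) ≥ 3. Hence tw(G) = 3 exactly.

Treewidth 3.
One such decomposition:
Bags: B1 = {4, 5, 7, 8}  B2 = {2, 4, 5, 8}  B3 = {4, 7, 8, 9}  B4 = {2, 3, 4, 5}  B5 = {1, 7, 8, 9}  B6 = {2, 4, 6, 8}
Tree: B1–B2, B1–B3, B2–B4, B3–B5, B2–B6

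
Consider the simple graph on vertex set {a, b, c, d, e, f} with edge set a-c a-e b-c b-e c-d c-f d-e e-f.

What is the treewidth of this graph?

A width-2 tree decomposition is:
Bags: B1 = {b, c, e}  B2 = {a, c, e}  B3 = {c, d, e}  B4 = {c, e, f}
Tree: B1–B2, B2–B3, B3–B4
Each bag holds 3 vertices, so the decomposition has width 2, which upper-bounds the treewidth. The edges e–b–c–a–e form a cycle, so G is not a tree and its treewidth is at least 2. Combining the bounds, tw(G) = 2.

2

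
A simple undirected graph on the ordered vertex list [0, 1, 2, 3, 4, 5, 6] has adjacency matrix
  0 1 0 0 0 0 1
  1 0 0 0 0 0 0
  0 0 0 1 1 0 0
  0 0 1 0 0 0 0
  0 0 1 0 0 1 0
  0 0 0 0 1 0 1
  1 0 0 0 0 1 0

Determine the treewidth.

A width-1 tree decomposition is:
Bags: B1 = {2, 3}  B2 = {2, 4}  B3 = {4, 5}  B4 = {5, 6}  B5 = {0, 6}  B6 = {0, 1}
Tree: B1–B2, B2–B3, B3–B4, B4–B5, B5–B6
The largest bag has 2 vertices, giving width 1; this decomposition certifies tw(G) ≤ 1. Any graph with an edge has treewidth ≥ 1, and G has the edge 3–2. Therefore the treewidth is 1.

1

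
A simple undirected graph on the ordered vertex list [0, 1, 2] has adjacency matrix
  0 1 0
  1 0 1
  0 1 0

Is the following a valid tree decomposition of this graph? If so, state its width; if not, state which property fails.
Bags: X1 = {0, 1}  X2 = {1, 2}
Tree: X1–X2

Yes; width 1.

Every vertex of G appears in some bag (union = {0, 1, 2}); every edge is covered by a bag; and for each vertex v the set of bags containing v is connected in the bag tree. The decomposition is therefore valid. The largest bag has 2 vertices, so the width is 1.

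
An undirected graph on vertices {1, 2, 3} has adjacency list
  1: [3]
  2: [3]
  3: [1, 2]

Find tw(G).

A width-1 tree decomposition is:
Bags: B1 = {1, 3}  B2 = {2, 3}
Tree: B1–B2
Each bag holds 2 vertices, so the decomposition has width 1, which upper-bounds the treewidth. Since G has at least one edge (e.g. 3–1), it is not an edgeless graph, so tw(G) ≥ 1. Hence tw(G) = 1 exactly.

1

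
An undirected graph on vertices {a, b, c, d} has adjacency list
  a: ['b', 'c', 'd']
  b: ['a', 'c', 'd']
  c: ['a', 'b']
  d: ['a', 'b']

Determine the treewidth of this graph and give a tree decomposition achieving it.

Treewidth 2.
Bags: B1 = {a, b, d}  B2 = {a, b, c}
Tree: B1–B2

The largest bag has 3 vertices, giving width 2; this decomposition certifies tw(G) ≤ 2. On the other hand G contains the 3-clique {a, b, d}. A clique must lie in a single bag of any decomposition, so no decomposition can have width below 2. Therefore the treewidth is 2.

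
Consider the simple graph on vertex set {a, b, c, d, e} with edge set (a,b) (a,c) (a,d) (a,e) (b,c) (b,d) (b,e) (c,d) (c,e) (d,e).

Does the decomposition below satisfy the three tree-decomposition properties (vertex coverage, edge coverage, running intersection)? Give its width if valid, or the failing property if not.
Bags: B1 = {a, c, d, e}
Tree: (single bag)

A tree decomposition must satisfy three properties: every vertex lies in some bag; for every edge, both endpoints lie together in some bag; and for every vertex, the bags containing it form a connected subtree. Here vertex b appears in no bag, so the decomposition is invalid.

No — vertex b appears in no bag.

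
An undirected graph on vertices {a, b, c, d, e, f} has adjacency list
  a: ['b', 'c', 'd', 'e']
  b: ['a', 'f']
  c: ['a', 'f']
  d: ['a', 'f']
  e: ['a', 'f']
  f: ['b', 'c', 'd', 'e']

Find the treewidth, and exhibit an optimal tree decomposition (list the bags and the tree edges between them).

Treewidth 2.
One optimal decomposition is:
Bags: B1 = {a, d, f}  B2 = {a, e, f}  B3 = {a, c, f}  B4 = {a, b, f}
Tree: B1–B2, B2–B3, B3–B4

Every bag has size at most 3, so the width is 3 − 1 = 2 and tw(G) ≤ 2. Since d–a–e–f–d is a cycle in G, G is not acyclic. Forests are exactly the graphs of treewidth ≤ 1, so tw(G) ≥ 2. The upper and lower bounds meet at 2, so that is the treewidth.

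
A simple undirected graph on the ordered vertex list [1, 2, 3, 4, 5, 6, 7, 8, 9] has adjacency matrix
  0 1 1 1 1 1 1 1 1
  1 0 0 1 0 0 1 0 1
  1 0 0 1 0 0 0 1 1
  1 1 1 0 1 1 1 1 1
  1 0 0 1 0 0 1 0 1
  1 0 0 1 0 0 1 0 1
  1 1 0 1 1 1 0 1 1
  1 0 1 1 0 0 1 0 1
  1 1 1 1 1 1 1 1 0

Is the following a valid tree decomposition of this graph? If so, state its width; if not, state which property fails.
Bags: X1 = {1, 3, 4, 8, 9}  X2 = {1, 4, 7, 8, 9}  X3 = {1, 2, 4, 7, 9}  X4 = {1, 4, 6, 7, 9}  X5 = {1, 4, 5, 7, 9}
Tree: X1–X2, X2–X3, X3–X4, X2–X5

Yes; width 4.

Every vertex of G appears in some bag (union = {1, 2, 3, 4, 5, 6, 7, 8, 9}); every edge is covered by a bag; and for each vertex v the set of bags containing v is connected in the bag tree. The decomposition is therefore valid. The largest bag has 5 vertices, so the width is 4.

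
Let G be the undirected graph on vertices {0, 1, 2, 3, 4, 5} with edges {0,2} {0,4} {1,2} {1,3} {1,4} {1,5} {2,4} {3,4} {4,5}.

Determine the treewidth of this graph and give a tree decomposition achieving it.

Every bag has size at most 3, so the width is 3 − 1 = 2 and tw(G) ≤ 2. Conversely, {0, 2, 4} is a clique of size 3, and the vertices of any clique must share a bag in every tree decomposition; so some bag has ≥ 3 vertices and tw(G) ≥ 2. Therefore the treewidth is 2.

Treewidth 2.
One such decomposition:
Bags: B1 = {1, 2, 4}  B2 = {0, 2, 4}  B3 = {1, 3, 4}  B4 = {1, 4, 5}
Tree: B1–B2, B1–B3, B1–B4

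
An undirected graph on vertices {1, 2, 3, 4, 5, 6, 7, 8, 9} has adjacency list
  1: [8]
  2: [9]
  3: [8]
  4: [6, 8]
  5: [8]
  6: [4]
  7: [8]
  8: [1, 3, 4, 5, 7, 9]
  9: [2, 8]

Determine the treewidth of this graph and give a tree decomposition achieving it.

Every bag has size at most 2, so the width is 2 − 1 = 1 and tw(G) ≤ 1. Any graph with an edge has treewidth ≥ 1, and G has the edge 9–2. Hence tw(G) = 1 exactly.

Treewidth 1.
One such decomposition:
Bags: B1 = {2, 9}  B2 = {8, 9}  B3 = {3, 8}  B4 = {7, 8}  B5 = {4, 8}  B6 = {5, 8}  B7 = {1, 8}  B8 = {4, 6}
Tree: B1–B2, B2–B3, B3–B4, B4–B5, B3–B6, B2–B7, B5–B8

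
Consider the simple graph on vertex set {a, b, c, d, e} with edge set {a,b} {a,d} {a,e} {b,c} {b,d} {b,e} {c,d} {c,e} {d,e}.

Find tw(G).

3

A width-3 tree decomposition is:
Bags: B1 = {b, c, d, e}  B2 = {a, b, d, e}
Tree: B1–B2
Every bag has size at most 4, so the width is 4 − 1 = 3 and tw(G) ≤ 3. For the lower bound, the 4 vertices {b, c, d, e} are pairwise adjacent, and any tree decomposition puts a clique entirely inside one bag — forcing width ≥ 3. Hence tw(G) = 3 exactly.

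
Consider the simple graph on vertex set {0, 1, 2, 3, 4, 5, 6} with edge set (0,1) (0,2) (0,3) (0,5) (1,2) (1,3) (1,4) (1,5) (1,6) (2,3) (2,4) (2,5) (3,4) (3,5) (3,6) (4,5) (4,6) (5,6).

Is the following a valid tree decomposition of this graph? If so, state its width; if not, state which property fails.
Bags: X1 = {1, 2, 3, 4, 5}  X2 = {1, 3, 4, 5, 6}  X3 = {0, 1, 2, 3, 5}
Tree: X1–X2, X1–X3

Every vertex of G appears in some bag (union = {0, 1, 2, 3, 4, 5, 6}); every edge is covered by a bag; and for each vertex v the set of bags containing v is connected in the bag tree. The decomposition is therefore valid. The largest bag has 5 vertices, so the width is 4.

Yes; width 4.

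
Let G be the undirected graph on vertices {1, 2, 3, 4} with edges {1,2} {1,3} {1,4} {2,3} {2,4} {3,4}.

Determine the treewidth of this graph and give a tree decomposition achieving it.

Treewidth 3.
One such decomposition:
Bags: B1 = {1, 2, 3, 4}
Tree: (single bag)

With just one bag of size 4, the width is 4 − 1 = 3, so tw(G) ≤ 3. For the lower bound, the 4 vertices {1, 2, 3, 4} are pairwise adjacent, and any tree decomposition puts a clique entirely inside one bag — forcing width ≥ 3. Hence tw(G) = 3 exactly.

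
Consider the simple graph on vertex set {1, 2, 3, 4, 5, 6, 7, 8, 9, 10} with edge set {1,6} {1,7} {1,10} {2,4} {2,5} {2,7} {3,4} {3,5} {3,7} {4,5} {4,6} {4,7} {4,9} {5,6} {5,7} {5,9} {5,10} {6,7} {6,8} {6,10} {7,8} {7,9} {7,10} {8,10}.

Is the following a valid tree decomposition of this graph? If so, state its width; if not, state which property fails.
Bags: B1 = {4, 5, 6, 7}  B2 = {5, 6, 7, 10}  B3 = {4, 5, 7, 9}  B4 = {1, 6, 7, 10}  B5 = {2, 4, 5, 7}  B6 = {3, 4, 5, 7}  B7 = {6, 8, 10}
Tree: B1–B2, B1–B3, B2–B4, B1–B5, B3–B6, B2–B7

No — edge (7,8) lies in no bag.

A tree decomposition must satisfy three properties: every vertex lies in some bag; for every edge, both endpoints lie together in some bag; and for every vertex, the bags containing it form a connected subtree. Here edge (7,8) lies in no bag, so the decomposition is invalid.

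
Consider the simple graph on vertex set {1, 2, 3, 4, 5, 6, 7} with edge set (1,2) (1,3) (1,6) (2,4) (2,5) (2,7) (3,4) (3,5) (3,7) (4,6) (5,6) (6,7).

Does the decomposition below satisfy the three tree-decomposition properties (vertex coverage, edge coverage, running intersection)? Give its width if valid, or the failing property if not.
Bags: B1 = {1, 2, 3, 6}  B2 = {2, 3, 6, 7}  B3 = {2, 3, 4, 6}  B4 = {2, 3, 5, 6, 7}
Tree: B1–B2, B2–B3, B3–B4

No — bags containing vertex 7 are not connected in the tree.

A tree decomposition must satisfy three properties: every vertex lies in some bag; for every edge, both endpoints lie together in some bag; and for every vertex, the bags containing it form a connected subtree. Here bags containing vertex 7 are not connected in the tree, so the decomposition is invalid.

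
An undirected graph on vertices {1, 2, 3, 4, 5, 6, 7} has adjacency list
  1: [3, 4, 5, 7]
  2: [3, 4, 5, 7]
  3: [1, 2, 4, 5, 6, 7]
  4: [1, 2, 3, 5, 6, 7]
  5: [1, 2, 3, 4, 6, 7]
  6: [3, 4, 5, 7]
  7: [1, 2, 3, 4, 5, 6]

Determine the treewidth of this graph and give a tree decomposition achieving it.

Each bag holds 5 vertices, so the decomposition has width 4, which upper-bounds the treewidth. On the other hand G contains the 5-clique {1, 3, 4, 5, 7}. A clique must lie in a single bag of any decomposition, so no decomposition can have width below 4. Therefore the treewidth is 4.

Treewidth 4.
Bags: B1 = {2, 3, 4, 5, 7}  B2 = {3, 4, 5, 6, 7}  B3 = {1, 3, 4, 5, 7}
Tree: B1–B2, B1–B3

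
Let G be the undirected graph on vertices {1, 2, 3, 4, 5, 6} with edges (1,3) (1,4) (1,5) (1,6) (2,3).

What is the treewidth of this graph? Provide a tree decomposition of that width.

Each bag holds 2 vertices, so the decomposition has width 1, which upper-bounds the treewidth. Since G has at least one edge (e.g. 5–1), it is not an edgeless graph, so tw(G) ≥ 1. Hence tw(G) = 1 exactly.

Treewidth 1.
One such decomposition:
Bags: B1 = {1, 5}  B2 = {1, 6}  B3 = {1, 3}  B4 = {2, 3}  B5 = {1, 4}
Tree: B1–B2, B1–B3, B3–B4, B1–B5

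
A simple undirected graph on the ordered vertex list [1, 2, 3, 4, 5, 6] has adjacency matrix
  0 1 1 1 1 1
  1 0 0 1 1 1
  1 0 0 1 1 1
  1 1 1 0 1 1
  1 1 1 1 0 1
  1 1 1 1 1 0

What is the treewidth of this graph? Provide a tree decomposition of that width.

Each bag holds 5 vertices, so the decomposition has width 4, which upper-bounds the treewidth. For the lower bound, the 5 vertices {1, 2, 4, 5, 6} are pairwise adjacent, and any tree decomposition puts a clique entirely inside one bag — forcing width ≥ 4. Combining the bounds, tw(G) = 4.

Treewidth 4.
Bags: B1 = {1, 2, 4, 5, 6}  B2 = {1, 3, 4, 5, 6}
Tree: B1–B2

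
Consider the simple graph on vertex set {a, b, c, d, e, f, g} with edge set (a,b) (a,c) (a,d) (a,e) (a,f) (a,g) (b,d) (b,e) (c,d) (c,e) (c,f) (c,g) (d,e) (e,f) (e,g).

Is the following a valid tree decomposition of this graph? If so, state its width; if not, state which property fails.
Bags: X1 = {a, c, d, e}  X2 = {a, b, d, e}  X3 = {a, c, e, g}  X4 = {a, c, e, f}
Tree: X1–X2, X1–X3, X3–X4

Checking the three conditions: (i) the bags cover all of {a, b, c, d, e, f, g}; (ii) for each edge, some bag contains both endpoints; (iii) the bags containing any fixed vertex form a subtree. All hold, so the decomposition is valid with width 4 − 1 = 3.

Yes; width 3.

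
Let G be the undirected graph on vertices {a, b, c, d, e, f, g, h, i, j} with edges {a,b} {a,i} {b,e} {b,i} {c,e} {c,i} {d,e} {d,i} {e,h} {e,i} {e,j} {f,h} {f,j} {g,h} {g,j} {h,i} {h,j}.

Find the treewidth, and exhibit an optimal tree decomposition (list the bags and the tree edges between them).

The largest bag has 3 vertices, giving width 2; this decomposition certifies tw(G) ≤ 2. For the lower bound, the 3 vertices {g, h, j} are pairwise adjacent, and any tree decomposition puts a clique entirely inside one bag — forcing width ≥ 2. Hence tw(G) = 2 exactly.

Treewidth 2.
One optimal decomposition is:
Bags: B1 = {b, e, i}  B2 = {e, h, i}  B3 = {e, h, j}  B4 = {a, b, i}  B5 = {d, e, i}  B6 = {f, h, j}  B7 = {c, e, i}  B8 = {g, h, j}
Tree: B1–B2, B2–B3, B1–B4, B2–B5, B3–B6, B2–B7, B6–B8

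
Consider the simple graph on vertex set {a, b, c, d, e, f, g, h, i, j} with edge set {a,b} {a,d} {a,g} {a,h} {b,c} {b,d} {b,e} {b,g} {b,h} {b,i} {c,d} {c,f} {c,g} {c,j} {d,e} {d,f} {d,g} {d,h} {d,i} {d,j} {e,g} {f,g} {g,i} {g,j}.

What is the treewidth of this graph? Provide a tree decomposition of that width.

Each bag holds 4 vertices, so the decomposition has width 3, which upper-bounds the treewidth. For the lower bound, the 4 vertices {c, d, g, j} are pairwise adjacent, and any tree decomposition puts a clique entirely inside one bag — forcing width ≥ 3. Therefore the treewidth is 3.

Treewidth 3.
Bags: B1 = {b, d, e, g}  B2 = {b, c, d, g}  B3 = {b, d, g, i}  B4 = {c, d, f, g}  B5 = {a, b, d, g}  B6 = {a, b, d, h}  B7 = {c, d, g, j}
Tree: B1–B2, B2–B3, B2–B4, B3–B5, B5–B6, B4–B7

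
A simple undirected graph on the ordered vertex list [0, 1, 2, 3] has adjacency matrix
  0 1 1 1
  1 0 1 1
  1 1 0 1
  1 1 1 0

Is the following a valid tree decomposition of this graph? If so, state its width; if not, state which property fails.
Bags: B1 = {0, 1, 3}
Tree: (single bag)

No — vertex 2 appears in no bag.

A tree decomposition must satisfy three properties: every vertex lies in some bag; for every edge, both endpoints lie together in some bag; and for every vertex, the bags containing it form a connected subtree. Here vertex 2 appears in no bag, so the decomposition is invalid.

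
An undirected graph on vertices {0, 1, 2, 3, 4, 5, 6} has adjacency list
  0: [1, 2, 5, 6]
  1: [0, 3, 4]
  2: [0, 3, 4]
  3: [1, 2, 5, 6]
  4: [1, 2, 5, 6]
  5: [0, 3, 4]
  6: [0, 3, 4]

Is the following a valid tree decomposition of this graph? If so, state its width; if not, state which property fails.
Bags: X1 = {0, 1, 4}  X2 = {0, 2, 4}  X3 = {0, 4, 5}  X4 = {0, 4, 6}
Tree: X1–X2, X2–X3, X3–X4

No — vertex 3 appears in no bag.

A tree decomposition must satisfy three properties: every vertex lies in some bag; for every edge, both endpoints lie together in some bag; and for every vertex, the bags containing it form a connected subtree. Here vertex 3 appears in no bag, so the decomposition is invalid.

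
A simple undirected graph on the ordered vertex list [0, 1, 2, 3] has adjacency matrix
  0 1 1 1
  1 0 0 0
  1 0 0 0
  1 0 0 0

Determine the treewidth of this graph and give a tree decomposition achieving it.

Each bag holds 2 vertices, so the decomposition has width 1, which upper-bounds the treewidth. Since G has at least one edge (e.g. 0–1), it is not an edgeless graph, so tw(G) ≥ 1. Therefore the treewidth is 1.

Treewidth 1.
One optimal decomposition is:
Bags: B1 = {0, 1}  B2 = {0, 2}  B3 = {0, 3}
Tree: B1–B2, B1–B3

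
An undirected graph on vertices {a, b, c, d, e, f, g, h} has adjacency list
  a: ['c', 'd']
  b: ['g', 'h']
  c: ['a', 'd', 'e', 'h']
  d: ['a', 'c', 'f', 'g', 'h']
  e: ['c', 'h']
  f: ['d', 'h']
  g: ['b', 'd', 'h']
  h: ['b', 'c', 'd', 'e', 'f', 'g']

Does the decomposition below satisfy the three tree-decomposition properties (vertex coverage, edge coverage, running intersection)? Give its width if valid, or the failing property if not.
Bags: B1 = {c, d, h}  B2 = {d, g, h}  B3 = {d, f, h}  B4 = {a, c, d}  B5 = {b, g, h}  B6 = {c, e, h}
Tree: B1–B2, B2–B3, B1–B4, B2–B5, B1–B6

Every vertex of G appears in some bag (union = {a, b, c, d, e, f, g, h}); every edge is covered by a bag; and for each vertex v the set of bags containing v is connected in the bag tree. The decomposition is therefore valid. The largest bag has 3 vertices, so the width is 2.

Yes; width 2.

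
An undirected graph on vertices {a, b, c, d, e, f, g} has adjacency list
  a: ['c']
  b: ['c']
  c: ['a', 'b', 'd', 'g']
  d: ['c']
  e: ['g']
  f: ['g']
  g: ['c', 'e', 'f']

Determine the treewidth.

1

A width-1 tree decomposition is:
Bags: B1 = {c, g}  B2 = {c, d}  B3 = {f, g}  B4 = {e, g}  B5 = {a, c}  B6 = {b, c}
Tree: B1–B2, B1–B3, B3–B4, B1–B5, B2–B6
Every bag has size at most 2, so the width is 2 − 1 = 1 and tw(G) ≤ 1. Since G has at least one edge (e.g. g–c), it is not an edgeless graph, so tw(G) ≥ 1. Hence tw(G) = 1 exactly.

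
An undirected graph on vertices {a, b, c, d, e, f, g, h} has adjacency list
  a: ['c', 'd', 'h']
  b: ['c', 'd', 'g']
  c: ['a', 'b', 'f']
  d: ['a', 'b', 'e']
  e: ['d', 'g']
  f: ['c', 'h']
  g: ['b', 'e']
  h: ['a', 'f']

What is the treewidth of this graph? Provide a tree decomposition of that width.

Treewidth 2.
Bags: B1 = {d, e, g}  B2 = {b, d, g}  B3 = {a, b, d}  B4 = {a, b, c}  B5 = {a, c, h}  B6 = {c, f, h}
Tree: B1–B2, B2–B3, B3–B4, B4–B5, B5–B6

Every bag has size at most 3, so the width is 3 − 1 = 2 and tw(G) ≤ 2. The edges e–g–b–d–e form a cycle, so G is not a tree and its treewidth is at least 2. Hence tw(G) = 2 exactly.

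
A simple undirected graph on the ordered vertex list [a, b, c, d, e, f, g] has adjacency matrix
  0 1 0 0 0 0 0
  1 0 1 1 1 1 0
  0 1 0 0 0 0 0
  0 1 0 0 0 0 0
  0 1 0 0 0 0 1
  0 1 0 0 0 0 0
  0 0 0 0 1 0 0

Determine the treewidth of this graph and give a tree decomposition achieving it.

Treewidth 1.
Bags: B1 = {a, b}  B2 = {b, e}  B3 = {b, d}  B4 = {b, c}  B5 = {b, f}  B6 = {e, g}
Tree: B1–B2, B2–B3, B3–B4, B3–B5, B2–B6

Each bag holds 2 vertices, so the decomposition has width 1, which upper-bounds the treewidth. G has an edge, so its treewidth is at least 1. Combining the bounds, tw(G) = 1.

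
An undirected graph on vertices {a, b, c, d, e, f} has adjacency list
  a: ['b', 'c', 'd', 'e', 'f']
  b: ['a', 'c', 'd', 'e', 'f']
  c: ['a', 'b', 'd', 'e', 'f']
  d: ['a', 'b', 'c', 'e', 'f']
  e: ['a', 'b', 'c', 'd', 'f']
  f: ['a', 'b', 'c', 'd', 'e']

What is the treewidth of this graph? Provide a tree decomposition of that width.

Treewidth 5.
One such decomposition:
Bags: B1 = {a, b, c, d, e, f}
Tree: (single bag)

With just one bag of size 6, the width is 6 − 1 = 5, so tw(G) ≤ 5. On the other hand G contains the 6-clique {a, b, c, d, e, f}. A clique must lie in a single bag of any decomposition, so no decomposition can have width below 5. Hence tw(G) = 5 exactly.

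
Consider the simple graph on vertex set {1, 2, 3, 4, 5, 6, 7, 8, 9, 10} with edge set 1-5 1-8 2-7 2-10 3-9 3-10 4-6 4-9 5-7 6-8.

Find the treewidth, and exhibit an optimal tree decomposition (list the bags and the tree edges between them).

Each bag holds 3 vertices, so the decomposition has width 2, which upper-bounds the treewidth. For the lower bound, G contains the cycle 5–7–2–10–3–9–4–6–8–1–5, so G is not a forest; only forests have treewidth ≤ 1, hence tw(G) ≥ 2. Combining the bounds, tw(G) = 2.

Treewidth 2.
One optimal decomposition is:
Bags: B1 = {2, 5, 7}  B2 = {2, 5, 10}  B3 = {3, 5, 10}  B4 = {3, 5, 9}  B5 = {4, 5, 9}  B6 = {4, 5, 6}  B7 = {5, 6, 8}  B8 = {1, 5, 8}
Tree: B1–B2, B2–B3, B3–B4, B4–B5, B5–B6, B6–B7, B7–B8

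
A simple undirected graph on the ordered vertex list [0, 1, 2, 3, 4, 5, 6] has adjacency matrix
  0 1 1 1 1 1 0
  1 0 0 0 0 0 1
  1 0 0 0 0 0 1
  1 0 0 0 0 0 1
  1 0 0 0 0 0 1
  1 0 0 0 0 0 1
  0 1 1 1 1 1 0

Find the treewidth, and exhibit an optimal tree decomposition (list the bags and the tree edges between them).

Treewidth 2.
One such decomposition:
Bags: B1 = {0, 1, 6}  B2 = {0, 2, 6}  B3 = {0, 4, 6}  B4 = {0, 5, 6}  B5 = {0, 3, 6}
Tree: B1–B2, B2–B3, B3–B4, B4–B5

Each bag holds 3 vertices, so the decomposition has width 2, which upper-bounds the treewidth. For the lower bound, G contains the cycle 0–1–6–2–0, so G is not a forest; only forests have treewidth ≤ 1, hence tw(G) ≥ 2. The upper and lower bounds meet at 2, so that is the treewidth.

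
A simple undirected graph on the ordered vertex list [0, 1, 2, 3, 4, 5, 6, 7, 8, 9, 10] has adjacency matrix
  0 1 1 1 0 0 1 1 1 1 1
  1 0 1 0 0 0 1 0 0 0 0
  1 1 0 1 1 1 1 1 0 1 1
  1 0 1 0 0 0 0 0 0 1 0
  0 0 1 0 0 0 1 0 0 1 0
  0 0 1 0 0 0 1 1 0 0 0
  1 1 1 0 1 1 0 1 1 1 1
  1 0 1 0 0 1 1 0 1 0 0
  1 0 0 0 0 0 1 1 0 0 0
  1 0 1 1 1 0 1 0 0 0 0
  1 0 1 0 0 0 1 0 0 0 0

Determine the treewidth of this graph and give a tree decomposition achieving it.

Treewidth 3.
Bags: B1 = {0, 2, 6, 9}  B2 = {0, 2, 6, 10}  B3 = {0, 2, 6, 7}  B4 = {0, 2, 3, 9}  B5 = {2, 5, 6, 7}  B6 = {0, 6, 7, 8}  B7 = {2, 4, 6, 9}  B8 = {0, 1, 2, 6}
Tree: B1–B2, B2–B3, B1–B4, B3–B5, B3–B6, B1–B7, B2–B8

The largest bag has 4 vertices, giving width 3; this decomposition certifies tw(G) ≤ 3. For the lower bound, the 4 vertices {0, 6, 7, 8} are pairwise adjacent, and any tree decomposition puts a clique entirely inside one bag — forcing width ≥ 3. The upper and lower bounds meet at 3, so that is the treewidth.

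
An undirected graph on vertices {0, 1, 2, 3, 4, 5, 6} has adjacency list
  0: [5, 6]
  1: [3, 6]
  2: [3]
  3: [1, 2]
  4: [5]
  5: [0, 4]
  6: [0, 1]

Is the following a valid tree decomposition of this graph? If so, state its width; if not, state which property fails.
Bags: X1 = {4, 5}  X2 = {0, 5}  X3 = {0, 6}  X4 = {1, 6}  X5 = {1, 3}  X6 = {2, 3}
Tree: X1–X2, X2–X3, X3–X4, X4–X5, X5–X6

Yes; width 1.

Every vertex of G appears in some bag (union = {0, 1, 2, 3, 4, 5, 6}); every edge is covered by a bag; and for each vertex v the set of bags containing v is connected in the bag tree. The decomposition is therefore valid. The largest bag has 2 vertices, so the width is 1.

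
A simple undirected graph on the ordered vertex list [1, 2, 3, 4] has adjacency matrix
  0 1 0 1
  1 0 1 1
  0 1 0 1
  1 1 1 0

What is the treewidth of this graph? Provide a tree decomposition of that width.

Every bag has size at most 3, so the width is 3 − 1 = 2 and tw(G) ≤ 2. Conversely, {1, 2, 4} is a clique of size 3, and the vertices of any clique must share a bag in every tree decomposition; so some bag has ≥ 3 vertices and tw(G) ≥ 2. The upper and lower bounds meet at 2, so that is the treewidth.

Treewidth 2.
Bags: B1 = {1, 2, 4}  B2 = {2, 3, 4}
Tree: B1–B2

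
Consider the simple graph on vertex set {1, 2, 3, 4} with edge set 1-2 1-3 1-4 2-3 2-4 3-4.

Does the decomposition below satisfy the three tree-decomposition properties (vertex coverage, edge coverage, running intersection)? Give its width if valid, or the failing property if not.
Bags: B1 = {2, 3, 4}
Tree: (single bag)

A tree decomposition must satisfy three properties: every vertex lies in some bag; for every edge, both endpoints lie together in some bag; and for every vertex, the bags containing it form a connected subtree. Here vertex 1 appears in no bag, so the decomposition is invalid.

No — vertex 1 appears in no bag.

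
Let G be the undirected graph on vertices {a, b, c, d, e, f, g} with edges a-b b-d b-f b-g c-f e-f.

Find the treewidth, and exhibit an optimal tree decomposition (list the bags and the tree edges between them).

Each bag holds 2 vertices, so the decomposition has width 1, which upper-bounds the treewidth. G has an edge, so its treewidth is at least 1. Combining the bounds, tw(G) = 1.

Treewidth 1.
One optimal decomposition is:
Bags: B1 = {b, g}  B2 = {b, f}  B3 = {c, f}  B4 = {b, d}  B5 = {e, f}  B6 = {a, b}
Tree: B1–B2, B2–B3, B1–B4, B3–B5, B2–B6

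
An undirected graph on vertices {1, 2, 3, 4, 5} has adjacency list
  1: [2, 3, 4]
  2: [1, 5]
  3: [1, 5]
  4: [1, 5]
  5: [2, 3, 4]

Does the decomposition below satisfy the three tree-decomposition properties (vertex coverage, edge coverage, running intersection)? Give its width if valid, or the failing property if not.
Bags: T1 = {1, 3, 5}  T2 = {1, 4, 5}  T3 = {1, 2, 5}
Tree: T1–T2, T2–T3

Vertex coverage: the bags together contain {1, 2, 3, 4, 5}, the full vertex set. Edge coverage: each edge of G has both endpoints in at least one bag. Running intersection: for every vertex, the bags containing it form a connected subtree. All three properties hold, so this is a valid tree decomposition of width max|bag| − 1 = 2, and hence tw(G) ≤ 2.

Yes; width 2.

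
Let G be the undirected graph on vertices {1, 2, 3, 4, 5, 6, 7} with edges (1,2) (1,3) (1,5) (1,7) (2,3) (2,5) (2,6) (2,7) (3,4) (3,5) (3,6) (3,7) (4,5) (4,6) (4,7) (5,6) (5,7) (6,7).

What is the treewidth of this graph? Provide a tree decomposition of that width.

Treewidth 4.
One such decomposition:
Bags: B1 = {2, 3, 5, 6, 7}  B2 = {3, 4, 5, 6, 7}  B3 = {1, 2, 3, 5, 7}
Tree: B1–B2, B1–B3

Every bag has size at most 5, so the width is 5 − 1 = 4 and tw(G) ≤ 4. For the lower bound, the 5 vertices {1, 2, 3, 5, 7} are pairwise adjacent, and any tree decomposition puts a clique entirely inside one bag — forcing width ≥ 4. The upper and lower bounds meet at 4, so that is the treewidth.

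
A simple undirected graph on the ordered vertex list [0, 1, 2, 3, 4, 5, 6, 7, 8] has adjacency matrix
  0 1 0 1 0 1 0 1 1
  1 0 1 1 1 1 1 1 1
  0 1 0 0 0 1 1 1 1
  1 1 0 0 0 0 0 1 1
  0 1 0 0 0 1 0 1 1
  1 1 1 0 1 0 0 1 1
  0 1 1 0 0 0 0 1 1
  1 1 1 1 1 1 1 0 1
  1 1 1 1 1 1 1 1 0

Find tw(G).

A width-4 tree decomposition is:
Bags: B1 = {1, 2, 5, 7, 8}  B2 = {0, 1, 5, 7, 8}  B3 = {0, 1, 3, 7, 8}  B4 = {1, 4, 5, 7, 8}  B5 = {1, 2, 6, 7, 8}
Tree: B1–B2, B2–B3, B1–B4, B1–B5
Every bag has size at most 5, so the width is 5 − 1 = 4 and tw(G) ≤ 4. Conversely, {0, 1, 3, 7, 8} is a clique of size 5, and the vertices of any clique must share a bag in every tree decomposition; so some bag has ≥ 5 vertices and tw(G) ≥ 4. The upper and lower bounds meet at 4, so that is the treewidth.

4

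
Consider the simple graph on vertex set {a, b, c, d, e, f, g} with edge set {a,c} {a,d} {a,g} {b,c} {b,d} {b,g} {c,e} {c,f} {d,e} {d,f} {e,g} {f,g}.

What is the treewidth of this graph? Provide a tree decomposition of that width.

Every bag has size at most 4, so the width is 4 − 1 = 3 and tw(G) ≤ 3. For the lower bound: the 4 vertex sets {a,g}, {d,e}, {c}, {f} are disjoint, each induces a connected subgraph, and every pair is joined by at least one edge of G. Contracting each set to a single vertex therefore yields K_{4} as a minor, and since treewidth is minor-monotone, tw(G) ≥ tw(K_{4}) = 3. Hence tw(G) = 3 exactly.

Treewidth 3.
One optimal decomposition is:
Bags: B1 = {a, c, d, g}  B2 = {c, d, e, g}  B3 = {c, d, f, g}  B4 = {b, c, d, g}
Tree: B1–B2, B2–B3, B3–B4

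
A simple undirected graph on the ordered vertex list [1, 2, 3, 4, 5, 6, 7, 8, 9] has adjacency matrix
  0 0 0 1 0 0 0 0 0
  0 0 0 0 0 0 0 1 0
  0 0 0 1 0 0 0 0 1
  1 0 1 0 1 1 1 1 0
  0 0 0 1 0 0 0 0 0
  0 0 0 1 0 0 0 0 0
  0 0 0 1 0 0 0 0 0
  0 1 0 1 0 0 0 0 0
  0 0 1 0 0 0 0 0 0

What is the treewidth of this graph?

A width-1 tree decomposition is:
Bags: B1 = {3, 4}  B2 = {3, 9}  B3 = {4, 8}  B4 = {2, 8}  B5 = {4, 6}  B6 = {4, 7}  B7 = {1, 4}  B8 = {4, 5}
Tree: B1–B2, B1–B3, B3–B4, B1–B5, B3–B6, B5–B7, B6–B8
The largest bag has 2 vertices, giving width 1; this decomposition certifies tw(G) ≤ 1. Any graph with an edge has treewidth ≥ 1, and G has the edge 3–4. Combining the bounds, tw(G) = 1.

1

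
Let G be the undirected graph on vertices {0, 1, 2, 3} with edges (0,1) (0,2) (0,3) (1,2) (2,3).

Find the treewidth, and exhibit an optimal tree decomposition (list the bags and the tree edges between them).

Every bag has size at most 3, so the width is 3 − 1 = 2 and tw(G) ≤ 2. Conversely, {0, 1, 2} is a clique of size 3, and the vertices of any clique must share a bag in every tree decomposition; so some bag has ≥ 3 vertices and tw(G) ≥ 2. Combining the bounds, tw(G) = 2.

Treewidth 2.
One optimal decomposition is:
Bags: B1 = {0, 1, 2}  B2 = {0, 2, 3}
Tree: B1–B2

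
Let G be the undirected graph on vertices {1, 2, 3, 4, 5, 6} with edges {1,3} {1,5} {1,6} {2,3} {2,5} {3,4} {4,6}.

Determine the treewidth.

2

A width-2 tree decomposition is:
Bags: B1 = {2, 3, 5}  B2 = {1, 3, 5}  B3 = {1, 3, 4}  B4 = {1, 4, 6}
Tree: B1–B2, B2–B3, B3–B4
Every bag has size at most 3, so the width is 3 − 1 = 2 and tw(G) ≤ 2. For the lower bound, G contains the cycle 2–5–1–3–2, so G is not a forest; only forests have treewidth ≤ 1, hence tw(G) ≥ 2. Combining the bounds, tw(G) = 2.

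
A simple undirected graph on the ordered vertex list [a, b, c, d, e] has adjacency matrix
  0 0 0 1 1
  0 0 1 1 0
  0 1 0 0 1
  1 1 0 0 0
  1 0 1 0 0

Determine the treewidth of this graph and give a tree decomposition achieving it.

Treewidth 2.
One such decomposition:
Bags: B1 = {a, b, d}  B2 = {a, b, e}  B3 = {b, c, e}
Tree: B1–B2, B2–B3

The largest bag has 3 vertices, giving width 2; this decomposition certifies tw(G) ≤ 2. Since b–d–a–e–c–b is a cycle in G, G is not acyclic. Forests are exactly the graphs of treewidth ≤ 1, so tw(G) ≥ 2. The upper and lower bounds meet at 2, so that is the treewidth.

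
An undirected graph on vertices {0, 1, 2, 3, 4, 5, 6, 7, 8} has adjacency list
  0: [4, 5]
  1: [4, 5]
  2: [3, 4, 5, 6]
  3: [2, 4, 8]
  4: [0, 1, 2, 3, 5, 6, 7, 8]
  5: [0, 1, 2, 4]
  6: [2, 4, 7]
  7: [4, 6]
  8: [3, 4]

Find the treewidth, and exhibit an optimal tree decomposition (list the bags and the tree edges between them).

Treewidth 2.
One such decomposition:
Bags: B1 = {2, 4, 5}  B2 = {2, 4, 6}  B3 = {1, 4, 5}  B4 = {2, 3, 4}  B5 = {3, 4, 8}  B6 = {0, 4, 5}  B7 = {4, 6, 7}
Tree: B1–B2, B1–B3, B1–B4, B4–B5, B1–B6, B2–B7

Each bag holds 3 vertices, so the decomposition has width 2, which upper-bounds the treewidth. Conversely, {0, 4, 5} is a clique of size 3, and the vertices of any clique must share a bag in every tree decomposition; so some bag has ≥ 3 vertices and tw(G) ≥ 2. Combining the bounds, tw(G) = 2.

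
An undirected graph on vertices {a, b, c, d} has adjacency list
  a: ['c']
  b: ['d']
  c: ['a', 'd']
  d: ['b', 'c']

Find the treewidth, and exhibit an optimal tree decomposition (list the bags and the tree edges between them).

Treewidth 1.
One optimal decomposition is:
Bags: B1 = {b, d}  B2 = {c, d}  B3 = {a, c}
Tree: B1–B2, B2–B3

Each bag holds 2 vertices, so the decomposition has width 1, which upper-bounds the treewidth. Since G has at least one edge (e.g. b–d), it is not an edgeless graph, so tw(G) ≥ 1. Therefore the treewidth is 1.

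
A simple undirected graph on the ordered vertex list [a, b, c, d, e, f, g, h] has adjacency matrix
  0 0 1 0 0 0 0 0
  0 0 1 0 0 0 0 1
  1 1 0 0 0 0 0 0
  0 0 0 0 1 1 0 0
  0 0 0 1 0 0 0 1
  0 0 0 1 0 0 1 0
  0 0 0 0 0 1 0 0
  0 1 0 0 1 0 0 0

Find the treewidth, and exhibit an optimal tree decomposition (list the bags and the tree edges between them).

Treewidth 1.
Bags: B1 = {a, c}  B2 = {b, c}  B3 = {b, h}  B4 = {e, h}  B5 = {d, e}  B6 = {d, f}  B7 = {f, g}
Tree: B1–B2, B2–B3, B3–B4, B4–B5, B5–B6, B6–B7

Each bag holds 2 vertices, so the decomposition has width 1, which upper-bounds the treewidth. Since G has at least one edge (e.g. a–c), it is not an edgeless graph, so tw(G) ≥ 1. Combining the bounds, tw(G) = 1.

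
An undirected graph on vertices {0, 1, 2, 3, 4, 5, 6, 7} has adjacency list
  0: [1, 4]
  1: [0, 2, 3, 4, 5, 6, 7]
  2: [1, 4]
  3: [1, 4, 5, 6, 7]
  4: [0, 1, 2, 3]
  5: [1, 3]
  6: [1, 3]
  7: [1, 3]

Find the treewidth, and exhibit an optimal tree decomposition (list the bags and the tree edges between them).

The largest bag has 3 vertices, giving width 2; this decomposition certifies tw(G) ≤ 2. On the other hand G contains the 3-clique {0, 1, 4}. A clique must lie in a single bag of any decomposition, so no decomposition can have width below 2. Combining the bounds, tw(G) = 2.

Treewidth 2.
One such decomposition:
Bags: B1 = {1, 3, 4}  B2 = {1, 3, 7}  B3 = {1, 2, 4}  B4 = {1, 3, 6}  B5 = {1, 3, 5}  B6 = {0, 1, 4}
Tree: B1–B2, B1–B3, B2–B4, B1–B5, B3–B6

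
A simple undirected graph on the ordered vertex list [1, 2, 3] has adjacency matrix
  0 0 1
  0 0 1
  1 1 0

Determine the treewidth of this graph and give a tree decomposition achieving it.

Each bag holds 2 vertices, so the decomposition has width 1, which upper-bounds the treewidth. G has an edge, so its treewidth is at least 1. Combining the bounds, tw(G) = 1.

Treewidth 1.
One optimal decomposition is:
Bags: B1 = {1, 3}  B2 = {2, 3}
Tree: B1–B2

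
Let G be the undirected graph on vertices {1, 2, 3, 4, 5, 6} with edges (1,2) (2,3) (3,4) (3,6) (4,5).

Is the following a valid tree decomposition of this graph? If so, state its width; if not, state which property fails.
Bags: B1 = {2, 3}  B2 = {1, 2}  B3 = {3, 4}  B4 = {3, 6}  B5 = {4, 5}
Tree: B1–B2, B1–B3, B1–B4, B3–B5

Yes; width 1.

Every vertex of G appears in some bag (union = {1, 2, 3, 4, 5, 6}); every edge is covered by a bag; and for each vertex v the set of bags containing v is connected in the bag tree. The decomposition is therefore valid. The largest bag has 2 vertices, so the width is 1.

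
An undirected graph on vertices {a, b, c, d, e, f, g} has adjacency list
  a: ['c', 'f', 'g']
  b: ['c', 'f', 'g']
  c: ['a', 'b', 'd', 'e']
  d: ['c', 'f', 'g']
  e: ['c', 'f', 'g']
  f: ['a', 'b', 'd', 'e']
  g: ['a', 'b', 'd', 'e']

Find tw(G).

A width-3 tree decomposition is:
Bags: B1 = {c, e, f, g}  B2 = {a, c, f, g}  B3 = {c, d, f, g}  B4 = {b, c, f, g}
Tree: B1–B2, B2–B3, B3–B4
Each bag holds 4 vertices, so the decomposition has width 3, which upper-bounds the treewidth. For the lower bound: the 4 vertex sets {e,f}, {a,g}, {c}, {d} are disjoint, each induces a connected subgraph, and every pair is joined by at least one edge of G. Contracting each set to a single vertex therefore yields K_{4} as a minor, and since treewidth is minor-monotone, tw(G) ≥ tw(K_{4}) = 3. Hence tw(G) = 3 exactly.

3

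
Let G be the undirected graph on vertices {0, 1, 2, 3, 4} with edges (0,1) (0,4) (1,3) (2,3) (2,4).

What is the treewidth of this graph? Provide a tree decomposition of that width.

Every bag has size at most 3, so the width is 3 − 1 = 2 and tw(G) ≤ 2. For the lower bound, G contains the cycle 0–1–3–2–4–0, so G is not a forest; only forests have treewidth ≤ 1, hence tw(G) ≥ 2. Therefore the treewidth is 2.

Treewidth 2.
Bags: B1 = {0, 1, 3}  B2 = {0, 2, 3}  B3 = {0, 2, 4}
Tree: B1–B2, B2–B3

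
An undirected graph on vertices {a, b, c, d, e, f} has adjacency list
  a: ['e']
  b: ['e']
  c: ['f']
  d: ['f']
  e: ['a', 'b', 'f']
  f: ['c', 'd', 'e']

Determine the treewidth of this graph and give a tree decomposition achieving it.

The largest bag has 2 vertices, giving width 1; this decomposition certifies tw(G) ≤ 1. G has an edge, so its treewidth is at least 1. The upper and lower bounds meet at 1, so that is the treewidth.

Treewidth 1.
Bags: B1 = {b, e}  B2 = {e, f}  B3 = {a, e}  B4 = {d, f}  B5 = {c, f}
Tree: B1–B2, B2–B3, B2–B4, B4–B5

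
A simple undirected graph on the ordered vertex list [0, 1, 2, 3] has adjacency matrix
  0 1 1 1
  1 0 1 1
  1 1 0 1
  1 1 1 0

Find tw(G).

3

A width-3 tree decomposition is:
Bags: B1 = {0, 1, 2, 3}
Tree: (single bag)
With just one bag of size 4, the width is 4 − 1 = 3, so tw(G) ≤ 3. For the lower bound, the 4 vertices {0, 1, 2, 3} are pairwise adjacent, and any tree decomposition puts a clique entirely inside one bag — forcing width ≥ 3. Combining the bounds, tw(G) = 3.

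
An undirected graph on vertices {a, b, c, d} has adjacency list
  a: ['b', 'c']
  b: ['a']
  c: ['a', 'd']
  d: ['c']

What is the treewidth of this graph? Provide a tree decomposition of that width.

Each bag holds 2 vertices, so the decomposition has width 1, which upper-bounds the treewidth. Any graph with an edge has treewidth ≥ 1, and G has the edge a–c. Hence tw(G) = 1 exactly.

Treewidth 1.
One optimal decomposition is:
Bags: B1 = {a, c}  B2 = {a, b}  B3 = {c, d}
Tree: B1–B2, B1–B3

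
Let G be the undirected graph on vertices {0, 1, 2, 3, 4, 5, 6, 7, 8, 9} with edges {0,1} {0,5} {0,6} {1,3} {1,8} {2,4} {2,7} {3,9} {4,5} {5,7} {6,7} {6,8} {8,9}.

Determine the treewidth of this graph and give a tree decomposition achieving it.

Each bag holds 3 vertices, so the decomposition has width 2, which upper-bounds the treewidth. The edges 9–3–1–8–9 form a cycle, so G is not a tree and its treewidth is at least 2. Therefore the treewidth is 2.

Treewidth 2.
One such decomposition:
Bags: B1 = {3, 8, 9}  B2 = {1, 3, 8}  B3 = {1, 6, 8}  B4 = {0, 1, 6}  B5 = {0, 6, 7}  B6 = {0, 5, 7}  B7 = {2, 5, 7}  B8 = {2, 4, 5}
Tree: B1–B2, B2–B3, B3–B4, B4–B5, B5–B6, B6–B7, B7–B8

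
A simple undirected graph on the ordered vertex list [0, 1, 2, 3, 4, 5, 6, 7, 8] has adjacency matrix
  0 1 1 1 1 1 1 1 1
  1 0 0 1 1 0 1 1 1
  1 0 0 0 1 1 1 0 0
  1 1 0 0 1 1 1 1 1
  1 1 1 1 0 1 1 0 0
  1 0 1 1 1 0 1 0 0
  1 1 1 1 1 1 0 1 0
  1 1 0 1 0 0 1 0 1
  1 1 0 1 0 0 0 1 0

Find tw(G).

A width-4 tree decomposition is:
Bags: B1 = {0, 1, 3, 6, 7}  B2 = {0, 1, 3, 4, 6}  B3 = {0, 1, 3, 7, 8}  B4 = {0, 3, 4, 5, 6}  B5 = {0, 2, 4, 5, 6}
Tree: B1–B2, B1–B3, B2–B4, B4–B5
Every bag has size at most 5, so the width is 5 − 1 = 4 and tw(G) ≤ 4. For the lower bound, the 5 vertices {0, 2, 4, 5, 6} are pairwise adjacent, and any tree decomposition puts a clique entirely inside one bag — forcing width ≥ 4. Therefore the treewidth is 4.

4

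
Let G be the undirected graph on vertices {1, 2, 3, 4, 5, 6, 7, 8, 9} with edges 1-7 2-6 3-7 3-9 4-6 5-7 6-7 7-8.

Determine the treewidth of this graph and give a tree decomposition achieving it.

The largest bag has 2 vertices, giving width 1; this decomposition certifies tw(G) ≤ 1. Any graph with an edge has treewidth ≥ 1, and G has the edge 6–7. The upper and lower bounds meet at 1, so that is the treewidth.

Treewidth 1.
One such decomposition:
Bags: B1 = {6, 7}  B2 = {3, 7}  B3 = {4, 6}  B4 = {3, 9}  B5 = {1, 7}  B6 = {5, 7}  B7 = {7, 8}  B8 = {2, 6}
Tree: B1–B2, B1–B3, B2–B4, B2–B5, B5–B6, B2–B7, B1–B8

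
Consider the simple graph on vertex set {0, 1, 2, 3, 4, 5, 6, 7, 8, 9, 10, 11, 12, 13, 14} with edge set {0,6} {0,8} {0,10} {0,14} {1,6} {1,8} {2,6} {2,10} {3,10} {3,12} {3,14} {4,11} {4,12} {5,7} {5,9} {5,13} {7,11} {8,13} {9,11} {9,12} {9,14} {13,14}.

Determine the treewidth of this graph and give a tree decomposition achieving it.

Each bag holds 4 vertices, so the decomposition has width 3, which upper-bounds the treewidth. For the lower bound: the 4 vertex sets {4,7,11}, {5}, {9}, {3,12,13,14} are disjoint, each induces a connected subgraph, and every pair is joined by at least one edge of G. Contracting each set to a single vertex therefore yields K_{4} as a minor, and since treewidth is minor-monotone, tw(G) ≥ tw(K_{4}) = 3. Hence tw(G) = 3 exactly.

Treewidth 3.
One such decomposition:
Bags: B1 = {4, 5, 7, 11}  B2 = {4, 5, 9, 11}  B3 = {4, 5, 9, 12}  B4 = {5, 9, 12, 13}  B5 = {9, 12, 13, 14}  B6 = {3, 12, 13, 14}  B7 = {3, 8, 13, 14}  B8 = {0, 3, 8, 14}  B9 = {0, 3, 8, 10}  B10 = {0, 1, 8, 10}  B11 = {0, 1, 6, 10}  B12 = {1, 2, 6, 10}
Tree: B1–B2, B2–B3, B3–B4, B4–B5, B5–B6, B6–B7, B7–B8, B8–B9, B9–B10, B10–B11, B11–B12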